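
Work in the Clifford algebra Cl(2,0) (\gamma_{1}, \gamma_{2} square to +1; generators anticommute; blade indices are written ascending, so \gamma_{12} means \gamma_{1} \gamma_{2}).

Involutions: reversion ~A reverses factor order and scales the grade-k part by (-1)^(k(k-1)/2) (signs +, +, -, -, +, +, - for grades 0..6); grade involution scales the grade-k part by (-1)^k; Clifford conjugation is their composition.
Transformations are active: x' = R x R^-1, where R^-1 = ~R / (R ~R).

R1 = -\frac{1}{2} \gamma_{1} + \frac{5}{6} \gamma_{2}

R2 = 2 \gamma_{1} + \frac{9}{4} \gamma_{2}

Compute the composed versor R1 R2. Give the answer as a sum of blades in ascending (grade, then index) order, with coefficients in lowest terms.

Distribute over the terms of R1 (each basis-blade product reordered to ascending indices, repeated generators contracted through their squares):
(-\frac{1}{2} \gamma_{1}) R2 = -1 - \frac{9}{8} \gamma_{12}
(\frac{5}{6} \gamma_{2}) R2 = \frac{15}{8} - \frac{5}{3} \gamma_{12}
Summing the partial products and collecting blades:
Answer: \frac{7}{8} - \frac{67}{24} \gamma_{12}


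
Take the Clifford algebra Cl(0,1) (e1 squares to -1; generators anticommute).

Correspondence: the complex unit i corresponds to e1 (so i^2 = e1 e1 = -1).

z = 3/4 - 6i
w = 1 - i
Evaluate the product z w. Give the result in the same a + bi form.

In blades: z = 3/4 - 6*e1, w = 1 - e1.
Distribute z over w term by term (generator squares from the signature, products reordered to ascending indices): (3/4)*w = 3/4 - 3/4*e1; (-6*e1)*w = -6 - 6*e1.
Sum: -21/4 - 27/4*e1; translating back through the correspondence:
Answer: -21/4 - 27/4*i


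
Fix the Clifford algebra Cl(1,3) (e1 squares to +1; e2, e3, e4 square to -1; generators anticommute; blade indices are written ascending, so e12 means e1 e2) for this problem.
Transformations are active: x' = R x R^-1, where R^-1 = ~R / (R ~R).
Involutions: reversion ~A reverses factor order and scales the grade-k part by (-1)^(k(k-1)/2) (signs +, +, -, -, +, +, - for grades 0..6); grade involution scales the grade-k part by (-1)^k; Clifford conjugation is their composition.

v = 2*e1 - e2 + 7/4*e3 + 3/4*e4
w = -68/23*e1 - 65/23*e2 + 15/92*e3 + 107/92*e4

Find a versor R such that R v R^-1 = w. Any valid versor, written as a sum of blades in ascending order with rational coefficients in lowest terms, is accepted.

Reasoning: v^2 = w^2 = -5/8 since conjugation preserves the quadratic form; R = v + w = -22/23*e1 - 88/23*e2 + 44/23*e3 + 44/23*e4 is then valid when invertible, keeping its own part and reversing (v - w)/2.
Answer: -22/23*e1 - 88/23*e2 + 44/23*e3 + 44/23*e4


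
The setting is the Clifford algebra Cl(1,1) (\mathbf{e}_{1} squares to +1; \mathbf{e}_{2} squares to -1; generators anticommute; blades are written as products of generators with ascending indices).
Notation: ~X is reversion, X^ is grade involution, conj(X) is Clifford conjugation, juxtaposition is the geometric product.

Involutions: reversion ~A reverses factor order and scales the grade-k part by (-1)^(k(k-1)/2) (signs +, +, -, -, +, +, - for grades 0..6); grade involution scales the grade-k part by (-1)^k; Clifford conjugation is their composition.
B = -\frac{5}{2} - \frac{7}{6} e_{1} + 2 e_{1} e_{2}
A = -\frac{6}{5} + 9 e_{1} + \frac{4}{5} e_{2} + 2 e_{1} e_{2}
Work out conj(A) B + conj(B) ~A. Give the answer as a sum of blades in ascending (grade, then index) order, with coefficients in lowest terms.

first term: \frac{19}{2} + \frac{223}{10} e_{1} - \frac{55}{3} e_{2} + \frac{5}{3} e_{1} e_{2}
second term: \frac{35}{2} - \frac{223}{10} e_{1} + \frac{41}{3} e_{2} + \frac{25}{3} e_{1} e_{2}
Answer: 27 - \frac{14}{3} e_{2} + 10 e_{1} e_{2}


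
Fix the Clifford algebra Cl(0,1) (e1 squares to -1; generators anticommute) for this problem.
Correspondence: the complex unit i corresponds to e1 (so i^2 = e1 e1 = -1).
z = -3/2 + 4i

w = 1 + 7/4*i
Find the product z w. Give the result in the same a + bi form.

In blades: z = -3/2 + 4*e1, w = 1 + 7/4*e1.
Distribute z over w term by term (generator squares from the signature, products reordered to ascending indices): (-3/2)*w = -3/2 - 21/8*e1; (4*e1)*w = -7 + 4*e1.
Sum: -17/2 + 11/8*e1; translating back through the correspondence:
Answer: -17/2 + 11/8*i


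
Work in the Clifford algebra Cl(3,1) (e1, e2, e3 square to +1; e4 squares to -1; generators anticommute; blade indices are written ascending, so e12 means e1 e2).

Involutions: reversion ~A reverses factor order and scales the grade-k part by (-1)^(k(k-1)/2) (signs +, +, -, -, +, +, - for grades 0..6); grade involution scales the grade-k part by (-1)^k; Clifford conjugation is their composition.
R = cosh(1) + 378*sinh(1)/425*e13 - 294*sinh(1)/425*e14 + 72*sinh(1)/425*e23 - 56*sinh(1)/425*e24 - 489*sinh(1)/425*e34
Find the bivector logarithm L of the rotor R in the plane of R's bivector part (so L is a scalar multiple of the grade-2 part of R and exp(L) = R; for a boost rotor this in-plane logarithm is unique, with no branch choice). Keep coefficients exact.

The scalar part of R is cosh(1), so cosh pins the rapidity up to sign — the sign comes from the bivector part; dividing that part by sinh of the rapidity yields the plane, and the in-plane L = rapidity * plane is unique because the two sign choices cancel.
Concretely: cosh(rapidity) = cosh(1) gives rapidity = ±1, and since rapidity/sinh(rapidity) is even the sign is immaterial: L = (rapidity/sinh(rapidity)) * <R>_2 = (1/sinh(1)) * <R>_2.
Answer: 378/425*e13 - 294/425*e14 + 72/425*e23 - 56/425*e24 - 489/425*e34


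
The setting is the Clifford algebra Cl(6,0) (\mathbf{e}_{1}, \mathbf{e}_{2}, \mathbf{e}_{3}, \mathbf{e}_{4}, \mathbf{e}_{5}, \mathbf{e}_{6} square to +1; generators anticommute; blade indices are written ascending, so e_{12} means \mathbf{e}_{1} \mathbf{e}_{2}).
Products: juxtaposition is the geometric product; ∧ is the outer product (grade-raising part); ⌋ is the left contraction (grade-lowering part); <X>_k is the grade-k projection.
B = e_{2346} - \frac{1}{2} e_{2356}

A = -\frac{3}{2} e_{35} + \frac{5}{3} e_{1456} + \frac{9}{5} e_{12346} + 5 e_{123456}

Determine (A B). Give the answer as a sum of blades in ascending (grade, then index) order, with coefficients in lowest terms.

step 1: \frac{9}{5} e_{1} - \frac{5}{2} e_{14} - 5 e_{15} - \frac{3}{4} e_{26} - \frac{9}{10} e_{145} + \frac{5}{6} e_{1234} + \frac{5}{3} e_{1235} - \frac{3}{2} e_{2456}
Answer: \frac{9}{5} e_{1} - \frac{5}{2} e_{14} - 5 e_{15} - \frac{3}{4} e_{26} - \frac{9}{10} e_{145} + \frac{5}{6} e_{1234} + \frac{5}{3} e_{1235} - \frac{3}{2} e_{2456}


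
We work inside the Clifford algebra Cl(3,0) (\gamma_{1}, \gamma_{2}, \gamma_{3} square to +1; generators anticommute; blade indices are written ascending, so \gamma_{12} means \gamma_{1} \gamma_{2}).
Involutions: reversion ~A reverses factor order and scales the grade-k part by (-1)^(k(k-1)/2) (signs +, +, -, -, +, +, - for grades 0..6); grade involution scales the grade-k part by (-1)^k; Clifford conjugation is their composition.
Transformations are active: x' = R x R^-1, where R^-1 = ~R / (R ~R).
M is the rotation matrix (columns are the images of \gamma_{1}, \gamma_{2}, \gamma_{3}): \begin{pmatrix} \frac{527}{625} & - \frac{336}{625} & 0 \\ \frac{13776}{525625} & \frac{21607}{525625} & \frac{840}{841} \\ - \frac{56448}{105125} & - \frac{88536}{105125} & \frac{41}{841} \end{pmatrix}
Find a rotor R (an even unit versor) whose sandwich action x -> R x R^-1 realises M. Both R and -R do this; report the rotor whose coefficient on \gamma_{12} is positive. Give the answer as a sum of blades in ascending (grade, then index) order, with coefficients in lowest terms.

Method: write R = a + b12*\gamma_{12} + b13*\gamma_{13} + b23*\gamma_{23} with a^2 + b12^2 + b13^2 + b23^2 = 1 (so R^-1 = ~R). Expanding the columns R e_j ~R gives tr M = 4a^2 - 1 and, from the antisymmetric part, M21 - M12 = -4a*b12, M13 - M31 = 4a*b13, M32 - M23 = -4a*b23.
Here tr M = \frac{490439}{525625}, so a^2 = (1 + tr M)/4 = \frac{254016}{525625} and a = ±\frac{504}{725}. Taking a = \frac{504}{725}: M21 - M12 = \frac{296352}{525625}, M13 - M31 = \frac{56448}{105125}, M32 - M23 = -\frac{193536}{105125}, giving b12 = -\frac{147}{725}, b13 = \frac{28}{145}, b23 = \frac{96}{145}, i.e. R = \frac{504}{725} - \frac{147}{725} \gamma_{12} + \frac{28}{145} \gamma_{13} + \frac{96}{145} \gamma_{23}.
Its \gamma_{12} coefficient is negative, so report the other preimage -R.
Answer: -\frac{504}{725} + \frac{147}{725} \gamma_{12} - \frac{28}{145} \gamma_{13} - \frac{96}{145} \gamma_{23}. Sheet selection: the two-to-one cover makes ±R indistinguishable at the matrix level (trace \frac{490439}{525625}), so uniqueness comes from the required sign on \gamma_{12}.


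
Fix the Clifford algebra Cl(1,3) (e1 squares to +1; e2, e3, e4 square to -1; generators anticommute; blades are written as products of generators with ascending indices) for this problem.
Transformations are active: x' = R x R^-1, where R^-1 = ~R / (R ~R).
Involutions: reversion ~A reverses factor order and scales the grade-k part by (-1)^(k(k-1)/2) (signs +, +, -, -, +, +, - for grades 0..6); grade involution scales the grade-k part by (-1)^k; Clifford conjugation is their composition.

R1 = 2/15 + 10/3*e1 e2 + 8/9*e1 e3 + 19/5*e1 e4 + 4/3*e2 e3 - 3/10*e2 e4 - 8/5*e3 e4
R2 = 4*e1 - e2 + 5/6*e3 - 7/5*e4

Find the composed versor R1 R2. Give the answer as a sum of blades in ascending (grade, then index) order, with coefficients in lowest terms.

Distribute over the terms of R2 (each basis-blade product reordered to ascending indices, repeated generators contracted through their squares):
R1 (4*e1) = 8/15*e1 - 40/3*e2 - 32/9*e3 - 76/5*e4 + 16/3*e1 e2 e3 - 6/5*e1 e2 e4 - 32/5*e1 e3 e4
R1 (-e2) = 10/3*e1 - 2/15*e2 - 4/3*e3 + 3/10*e4 + 8/9*e1 e2 e3 + 19/5*e1 e2 e4 + 8/5*e2 e3 e4
R1 (5/6*e3) = -20/27*e1 - 10/9*e2 + 1/9*e3 - 4/3*e4 + 25/9*e1 e2 e3 - 19/6*e1 e3 e4 + 1/4*e2 e3 e4
R1 (-7/5*e4) = 133/25*e1 - 21/50*e2 - 56/25*e3 - 14/75*e4 - 14/3*e1 e2 e4 - 56/45*e1 e3 e4 - 28/15*e2 e3 e4
Summing the partial products and collecting blades:
Answer: 5701/675*e1 - 6749/450*e2 - 1579/225*e3 - 821/50*e4 + 9*e1 e2 e3 - 31/15*e1 e2 e4 - 973/90*e1 e3 e4 - 1/60*e2 e3 e4


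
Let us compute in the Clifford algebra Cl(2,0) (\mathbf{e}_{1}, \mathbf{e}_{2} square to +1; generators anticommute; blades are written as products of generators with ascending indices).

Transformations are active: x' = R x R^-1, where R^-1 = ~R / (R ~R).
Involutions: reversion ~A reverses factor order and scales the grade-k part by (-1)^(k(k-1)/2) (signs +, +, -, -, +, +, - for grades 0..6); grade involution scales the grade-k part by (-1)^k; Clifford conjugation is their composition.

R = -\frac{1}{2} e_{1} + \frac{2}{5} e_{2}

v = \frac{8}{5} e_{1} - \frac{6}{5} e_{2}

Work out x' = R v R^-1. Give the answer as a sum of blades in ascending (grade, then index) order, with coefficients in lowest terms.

~R = -\frac{1}{2} e_{1} + \frac{2}{5} e_{2}, and R ~R = \frac{41}{100}, so R^-1 = ~R / (\frac{41}{100}).
R v = -\frac{32}{25} - \frac{1}{25} e_{1} e_{2}
Answer: \frac{312}{205} e_{1} - \frac{266}{205} e_{2}


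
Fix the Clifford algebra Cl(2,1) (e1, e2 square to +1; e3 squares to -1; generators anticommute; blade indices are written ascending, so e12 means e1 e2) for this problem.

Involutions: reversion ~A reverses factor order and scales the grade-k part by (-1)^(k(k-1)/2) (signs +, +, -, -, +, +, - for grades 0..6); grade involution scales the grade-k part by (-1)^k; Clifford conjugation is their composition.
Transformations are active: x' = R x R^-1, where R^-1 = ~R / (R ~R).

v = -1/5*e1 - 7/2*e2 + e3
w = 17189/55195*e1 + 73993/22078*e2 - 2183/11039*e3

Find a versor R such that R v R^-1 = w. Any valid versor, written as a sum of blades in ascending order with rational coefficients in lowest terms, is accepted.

A norm check does it: q(v) = q(w) = 1129/100, hence R = v + w = 1230/11039*e1 - 1640/11039*e2 + 8856/11039*e3 realises the map — parallel part kept, (v - w)/2 negated, v carried to w.
Answer: 1230/11039*e1 - 1640/11039*e2 + 8856/11039*e3


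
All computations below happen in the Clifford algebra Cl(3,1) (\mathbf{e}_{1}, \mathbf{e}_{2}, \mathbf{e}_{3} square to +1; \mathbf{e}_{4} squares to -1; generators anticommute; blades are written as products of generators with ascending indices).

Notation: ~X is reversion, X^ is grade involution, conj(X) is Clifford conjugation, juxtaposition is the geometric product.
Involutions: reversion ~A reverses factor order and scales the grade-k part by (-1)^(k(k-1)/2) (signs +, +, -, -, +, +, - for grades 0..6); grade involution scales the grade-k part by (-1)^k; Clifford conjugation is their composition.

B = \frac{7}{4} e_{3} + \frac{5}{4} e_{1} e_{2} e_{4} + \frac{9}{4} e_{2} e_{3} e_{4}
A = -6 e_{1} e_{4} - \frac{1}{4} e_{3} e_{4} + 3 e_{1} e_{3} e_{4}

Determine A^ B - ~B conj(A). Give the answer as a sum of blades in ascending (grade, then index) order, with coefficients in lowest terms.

first term: \frac{111}{16} e_{2} + \frac{7}{16} e_{4} - \frac{27}{4} e_{1} e_{2} + \frac{21}{4} e_{1} e_{4} + \frac{15}{4} e_{2} e_{3} + \frac{221}{16} e_{1} e_{2} e_{3} + \frac{21}{2} e_{1} e_{3} e_{4}
second term: \frac{111}{16} e_{2} + \frac{7}{16} e_{4} + \frac{27}{4} e_{1} e_{2} - \frac{21}{4} e_{1} e_{4} - \frac{15}{4} e_{2} e_{3} - \frac{221}{16} e_{1} e_{2} e_{3} - \frac{21}{2} e_{1} e_{3} e_{4}
Answer: -\frac{27}{2} e_{1} e_{2} + \frac{21}{2} e_{1} e_{4} + \frac{15}{2} e_{2} e_{3} + \frac{221}{8} e_{1} e_{2} e_{3} + 21 e_{1} e_{3} e_{4}


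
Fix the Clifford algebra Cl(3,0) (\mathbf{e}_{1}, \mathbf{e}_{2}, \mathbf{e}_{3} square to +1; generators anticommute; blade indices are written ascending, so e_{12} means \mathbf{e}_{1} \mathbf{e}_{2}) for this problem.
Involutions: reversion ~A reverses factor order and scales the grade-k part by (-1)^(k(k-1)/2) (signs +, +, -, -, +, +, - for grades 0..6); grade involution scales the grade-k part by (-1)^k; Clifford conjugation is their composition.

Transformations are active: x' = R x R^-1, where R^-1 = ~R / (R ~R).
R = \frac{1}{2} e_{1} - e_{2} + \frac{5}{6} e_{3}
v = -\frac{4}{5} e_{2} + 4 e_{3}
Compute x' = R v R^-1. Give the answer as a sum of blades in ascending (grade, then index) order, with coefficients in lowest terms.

~R = \frac{1}{2} e_{1} - e_{2} + \frac{5}{6} e_{3}, and R ~R = \frac{35}{18}, so R^-1 = ~R / (\frac{35}{18}).
R v = \frac{62}{15} - \frac{2}{5} e_{12} + 2 e_{13} - \frac{10}{3} e_{23}
Answer: \frac{372}{175} e_{1} - \frac{604}{175} e_{2} - \frac{16}{35} e_{3}


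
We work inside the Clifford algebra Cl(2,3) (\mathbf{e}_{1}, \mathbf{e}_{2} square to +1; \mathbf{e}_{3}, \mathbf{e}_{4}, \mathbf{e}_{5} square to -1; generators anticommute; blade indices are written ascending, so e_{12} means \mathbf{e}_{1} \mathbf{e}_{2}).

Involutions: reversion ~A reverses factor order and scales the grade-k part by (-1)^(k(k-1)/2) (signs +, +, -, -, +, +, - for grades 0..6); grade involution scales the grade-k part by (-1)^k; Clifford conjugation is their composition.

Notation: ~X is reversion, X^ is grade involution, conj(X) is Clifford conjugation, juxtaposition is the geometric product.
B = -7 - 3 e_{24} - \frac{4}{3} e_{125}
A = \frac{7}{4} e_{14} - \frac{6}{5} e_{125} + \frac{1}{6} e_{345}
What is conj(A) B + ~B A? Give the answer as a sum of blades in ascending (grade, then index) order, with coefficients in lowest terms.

first term: \frac{8}{5} + \frac{21}{4} e_{12} + \frac{49}{4} e_{14} + \frac{42}{5} e_{125} + \frac{18}{5} e_{145} + \frac{1}{2} e_{235} + \frac{7}{3} e_{245} - \frac{7}{6} e_{345} + \frac{2}{9} e_{1234}
second term: -\frac{8}{5} - \frac{21}{4} e_{12} - \frac{49}{4} e_{14} + \frac{42}{5} e_{125} + \frac{18}{5} e_{145} + \frac{1}{2} e_{235} - \frac{7}{3} e_{245} - \frac{7}{6} e_{345} - \frac{2}{9} e_{1234}
Answer: \frac{84}{5} e_{125} + \frac{36}{5} e_{145} + e_{235} - \frac{7}{3} e_{345}


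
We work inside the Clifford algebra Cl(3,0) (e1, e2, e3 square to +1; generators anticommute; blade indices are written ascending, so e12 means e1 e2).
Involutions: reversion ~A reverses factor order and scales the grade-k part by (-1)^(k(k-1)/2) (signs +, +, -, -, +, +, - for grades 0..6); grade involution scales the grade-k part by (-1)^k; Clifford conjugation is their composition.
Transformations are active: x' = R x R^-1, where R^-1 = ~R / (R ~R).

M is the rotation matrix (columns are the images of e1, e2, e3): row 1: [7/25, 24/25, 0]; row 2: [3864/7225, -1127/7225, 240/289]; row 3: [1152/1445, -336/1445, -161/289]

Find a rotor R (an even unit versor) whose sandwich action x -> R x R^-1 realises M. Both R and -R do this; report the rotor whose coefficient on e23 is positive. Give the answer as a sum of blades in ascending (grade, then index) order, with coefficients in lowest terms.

Method: write R = a + b12*e12 + b13*e13 + b23*e23 with a^2 + b12^2 + b13^2 + b23^2 = 1 (so R^-1 = ~R). Expanding the columns R e_j ~R gives tr M = 4a^2 - 1 and, from the antisymmetric part, M21 - M12 = -4a*b12, M13 - M31 = 4a*b13, M32 - M23 = -4a*b23.
Here tr M = -3129/7225, so a^2 = (1 + tr M)/4 = 1024/7225 and a = ±32/85. Taking a = 32/85: M21 - M12 = -3072/7225, M13 - M31 = -1152/1445, M32 - M23 = -1536/1445, giving b12 = 24/85, b13 = -9/17, b23 = 12/17, i.e. R = 32/85 + 24/85*e12 - 9/17*e13 + 12/17*e23.
Its e23 coefficient is already positive.
Answer: 32/85 + 24/85*e12 - 9/17*e13 + 12/17*e23. Sheet selection: the two-to-one cover makes ±R indistinguishable at the matrix level (trace -3129/7225), so uniqueness comes from the required sign on e23.


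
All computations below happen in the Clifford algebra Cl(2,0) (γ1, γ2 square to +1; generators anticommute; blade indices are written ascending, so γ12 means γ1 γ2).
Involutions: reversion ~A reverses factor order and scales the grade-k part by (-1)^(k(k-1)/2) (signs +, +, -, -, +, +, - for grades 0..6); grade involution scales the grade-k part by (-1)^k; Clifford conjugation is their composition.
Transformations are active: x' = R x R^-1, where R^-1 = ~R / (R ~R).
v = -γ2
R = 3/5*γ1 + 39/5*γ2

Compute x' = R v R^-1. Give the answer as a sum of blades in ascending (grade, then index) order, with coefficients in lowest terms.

~R = 3/5*γ1 + 39/5*γ2, and R ~R = 306/5, so R^-1 = ~R / (306/5).
R v = -39/5 - 3/5*γ12
Answer: -13/85*γ1 - 84/85*γ2


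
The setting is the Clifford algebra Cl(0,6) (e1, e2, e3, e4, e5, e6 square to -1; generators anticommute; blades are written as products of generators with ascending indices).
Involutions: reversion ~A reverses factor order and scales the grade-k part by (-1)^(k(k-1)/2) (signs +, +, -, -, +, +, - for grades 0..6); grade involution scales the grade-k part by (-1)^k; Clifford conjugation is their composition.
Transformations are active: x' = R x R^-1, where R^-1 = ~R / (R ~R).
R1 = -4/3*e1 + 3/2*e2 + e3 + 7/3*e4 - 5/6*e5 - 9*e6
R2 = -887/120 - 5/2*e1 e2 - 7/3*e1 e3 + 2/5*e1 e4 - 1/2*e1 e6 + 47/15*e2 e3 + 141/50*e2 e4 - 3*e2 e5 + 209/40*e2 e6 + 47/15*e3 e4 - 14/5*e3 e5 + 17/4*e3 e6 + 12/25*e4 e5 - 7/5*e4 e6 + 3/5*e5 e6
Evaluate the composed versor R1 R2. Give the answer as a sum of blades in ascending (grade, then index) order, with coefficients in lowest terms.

Distribute over the terms of R1 (each basis-blade product reordered to ascending indices, repeated generators contracted through their squares):
(-4/3*e1) R2 = 887/90*e1 - 10/3*e2 - 28/9*e3 + 8/15*e4 - 2/3*e6 - 188/45*e1 e2 e3 - 94/25*e1 e2 e4 + 4*e1 e2 e5 - 209/30*e1 e2 e6 - 188/45*e1 e3 e4 + 56/15*e1 e3 e5 - 17/3*e1 e3 e6 - 16/25*e1 e4 e5 + 28/15*e1 e4 e6 - 4/5*e1 e5 e6
(3/2*e2) R2 = -15/4*e1 - 887/80*e2 - 47/10*e3 - 423/100*e4 + 9/2*e5 - 627/80*e6 + 7/2*e1 e2 e3 - 3/5*e1 e2 e4 + 3/4*e1 e2 e6 + 47/10*e2 e3 e4 - 21/5*e2 e3 e5 + 51/8*e2 e3 e6 + 18/25*e2 e4 e5 - 21/10*e2 e4 e6 + 9/10*e2 e5 e6
(e3) R2 = -7/3*e1 + 47/15*e2 - 887/120*e3 - 47/15*e4 + 14/5*e5 - 17/4*e6 - 5/2*e1 e2 e3 - 2/5*e1 e3 e4 + 1/2*e1 e3 e6 - 141/50*e2 e3 e4 + 3*e2 e3 e5 - 209/40*e2 e3 e6 + 12/25*e3 e4 e5 - 7/5*e3 e4 e6 + 3/5*e3 e5 e6
(7/3*e4) R2 = 14/15*e1 + 329/50*e2 + 329/45*e3 - 6209/360*e4 - 28/25*e5 + 49/15*e6 - 35/6*e1 e2 e4 - 49/9*e1 e3 e4 + 7/6*e1 e4 e6 + 329/45*e2 e3 e4 + 7*e2 e4 e5 - 1463/120*e2 e4 e6 + 98/15*e3 e4 e5 - 119/12*e3 e4 e6 + 7/5*e4 e5 e6
(-5/6*e5) R2 = 5/2*e2 + 7/3*e3 - 2/5*e4 + 887/144*e5 + 1/2*e6 + 25/12*e1 e2 e5 + 35/18*e1 e3 e5 - 1/3*e1 e4 e5 - 5/12*e1 e5 e6 - 47/18*e2 e3 e5 - 47/20*e2 e4 e5 + 209/48*e2 e5 e6 - 47/18*e3 e4 e5 + 85/24*e3 e5 e6 - 7/6*e4 e5 e6
(-9*e6) R2 = 9/2*e1 - 1881/40*e2 - 153/4*e3 + 63/5*e4 - 27/5*e5 + 2661/40*e6 + 45/2*e1 e2 e6 + 21*e1 e3 e6 - 18/5*e1 e4 e6 - 141/5*e2 e3 e6 - 1269/50*e2 e4 e6 + 27*e2 e5 e6 - 141/5*e3 e4 e6 + 126/5*e3 e5 e6 - 108/25*e4 e5 e6
Summing the partial products and collecting blades:
Answer: 1657/180*e1 - 19693/400*e2 - 5257/120*e3 - 21379/1800*e4 + 24983/3600*e5 + 4603/80*e6 - 143/45*e1 e2 e3 - 1529/150*e1 e2 e4 + 73/12*e1 e2 e5 + 977/60*e1 e2 e6 - 451/45*e1 e3 e4 + 511/90*e1 e3 e5 + 95/6*e1 e3 e6 - 73/75*e1 e4 e5 - 17/30*e1 e4 e6 - 73/60*e1 e5 e6 + 2068/225*e2 e3 e4 - 343/90*e2 e3 e5 - 541/20*e2 e3 e6 + 537/100*e2 e4 e5 - 23803/600*e2 e4 e6 + 7741/240*e2 e5 e6 + 1981/450*e3 e4 e5 - 2371/60*e3 e4 e6 + 3521/120*e3 e5 e6 - 613/150*e4 e5 e6


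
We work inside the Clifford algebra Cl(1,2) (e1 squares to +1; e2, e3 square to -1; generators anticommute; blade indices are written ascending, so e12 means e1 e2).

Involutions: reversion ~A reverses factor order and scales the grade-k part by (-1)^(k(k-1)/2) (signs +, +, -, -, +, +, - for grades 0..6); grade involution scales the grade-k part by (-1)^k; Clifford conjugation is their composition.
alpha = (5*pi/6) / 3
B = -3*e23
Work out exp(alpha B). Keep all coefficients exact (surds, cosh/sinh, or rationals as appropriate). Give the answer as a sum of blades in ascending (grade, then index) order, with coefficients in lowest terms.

B^2 = (-3)^2*(e23)^2 = 9*(-1) = -9 (a basis 2-blade squares to minus the product of its generators' squares).
B^2 = -9 — a negative square means the series sums to a rotation: l = 3, alpha*l = 5*pi/6, so exp(alpha B) = cos(5*pi/6) + (sin(5*pi/6)/3)*B = -sqrt(3)/2 + (1/6)*B.
Answer: -sqrt(3)/2 - 1/2*e23


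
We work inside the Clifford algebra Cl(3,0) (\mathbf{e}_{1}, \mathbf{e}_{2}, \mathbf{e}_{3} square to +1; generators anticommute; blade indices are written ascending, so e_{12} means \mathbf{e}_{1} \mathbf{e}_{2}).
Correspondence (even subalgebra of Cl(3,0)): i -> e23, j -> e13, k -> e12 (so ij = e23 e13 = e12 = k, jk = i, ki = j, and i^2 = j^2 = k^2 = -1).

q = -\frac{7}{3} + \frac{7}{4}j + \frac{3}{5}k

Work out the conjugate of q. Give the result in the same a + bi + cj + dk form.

In blades: q = -\frac{7}{3} + \frac{3}{5} e_{12} + \frac{7}{4} e_{13}.
Quaternion conjugation is reversion on the even subalgebra: the scalar is fixed and every grade-2 blade flips sign, giving -\frac{7}{3} - \frac{3}{5} e_{12} - \frac{7}{4} e_{13}; translating back:
Answer: -\frac{7}{3} - \frac{7}{4}j - \frac{3}{5}k


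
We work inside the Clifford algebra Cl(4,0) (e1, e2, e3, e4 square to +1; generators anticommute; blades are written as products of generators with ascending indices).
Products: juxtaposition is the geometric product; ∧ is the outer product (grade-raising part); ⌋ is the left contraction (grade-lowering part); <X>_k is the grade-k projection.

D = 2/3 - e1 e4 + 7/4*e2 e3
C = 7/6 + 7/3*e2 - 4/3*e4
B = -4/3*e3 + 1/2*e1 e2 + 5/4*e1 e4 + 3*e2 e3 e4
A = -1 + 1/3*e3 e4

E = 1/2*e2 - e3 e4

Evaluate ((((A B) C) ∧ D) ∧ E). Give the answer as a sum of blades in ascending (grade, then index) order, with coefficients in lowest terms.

step 1: -e2 + 4/3*e3 + 4/9*e4 - 1/2*e1 e2 + 5/12*e1 e3 - 5/4*e1 e4 - 3*e2 e3 e4 + 1/6*e1 e2 e3 e4
step 2: -79/27 + 1/2*e1 - 7/6*e2 + 14/9*e3 + 14/27*e4 - 7/12*e1 e2 + 35/72*e1 e3 - 35/24*e1 e4 + 8/9*e2 e3 + 8/27*e2 e4 - 79/9*e3 e4 - 43/36*e1 e2 e3 + 43/12*e1 e2 e4 - 1/6*e1 e3 e4 - 7/2*e2 e3 e4 + 7/36*e1 e2 e3 e4
step 3: -158/81 + 1/3*e1 - 7/9*e2 + 28/27*e3 + 28/81*e4 - 7/18*e1 e2 + 35/108*e1 e3 + 211/108*e1 e4 - 163/36*e2 e3 + 16/81*e2 e4 - 158/27*e3 e4 + 17/216*e1 e2 e3 + 11/9*e1 e2 e4 + 13/9*e1 e3 e4 - 77/54*e2 e3 e4 - 2861/864*e1 e2 e3 e4
step 4: -79/81*e2 + 1/6*e1 e2 - 14/27*e2 e3 - 14/81*e2 e4 + 158/81*e3 e4 - 35/216*e1 e2 e3 - 211/216*e1 e2 e4 - 1/3*e1 e3 e4 - 58/27*e2 e3 e4 + 10/9*e1 e2 e3 e4
Answer: -79/81*e2 + 1/6*e1 e2 - 14/27*e2 e3 - 14/81*e2 e4 + 158/81*e3 e4 - 35/216*e1 e2 e3 - 211/216*e1 e2 e4 - 1/3*e1 e3 e4 - 58/27*e2 e3 e4 + 10/9*e1 e2 e3 e4


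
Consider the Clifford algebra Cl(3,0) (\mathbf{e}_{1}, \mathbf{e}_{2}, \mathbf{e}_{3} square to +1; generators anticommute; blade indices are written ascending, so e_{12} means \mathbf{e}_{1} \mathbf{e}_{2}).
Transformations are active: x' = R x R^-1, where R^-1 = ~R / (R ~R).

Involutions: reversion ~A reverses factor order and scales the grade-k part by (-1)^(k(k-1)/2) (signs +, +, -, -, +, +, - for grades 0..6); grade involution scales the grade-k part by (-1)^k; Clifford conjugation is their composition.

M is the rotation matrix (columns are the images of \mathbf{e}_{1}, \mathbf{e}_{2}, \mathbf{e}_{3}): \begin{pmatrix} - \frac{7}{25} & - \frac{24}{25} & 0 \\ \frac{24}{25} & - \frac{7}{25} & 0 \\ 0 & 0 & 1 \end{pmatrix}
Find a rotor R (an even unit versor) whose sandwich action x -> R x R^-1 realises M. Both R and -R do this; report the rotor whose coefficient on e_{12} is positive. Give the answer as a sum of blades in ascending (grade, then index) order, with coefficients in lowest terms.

Method: write R = a + b12*e_{12} + b13*e_{13} + b23*e_{23} with a^2 + b12^2 + b13^2 + b23^2 = 1 (so R^-1 = ~R). Expanding the columns R e_j ~R gives tr M = 4a^2 - 1 and, from the antisymmetric part, M21 - M12 = -4a*b12, M13 - M31 = 4a*b13, M32 - M23 = -4a*b23.
Here tr M = \frac{11}{25}, so a^2 = (1 + tr M)/4 = \frac{9}{25} and a = ±\frac{3}{5}. Taking a = \frac{3}{5}: M21 - M12 = \frac{48}{25}, M13 - M31 = 0, M32 - M23 = 0, giving b12 = -\frac{4}{5}, b13 = 0, b23 = 0, i.e. R = \frac{3}{5} - \frac{4}{5} e_{12}.
Its e_{12} coefficient is negative, so report the other preimage -R.
Answer: -\frac{3}{5} + \frac{4}{5} e_{12}. Recall the cover is two-to-one: with M of trace \frac{11}{25}, both preimages act alike, and the stated e_{12} sign chooses the sheet.


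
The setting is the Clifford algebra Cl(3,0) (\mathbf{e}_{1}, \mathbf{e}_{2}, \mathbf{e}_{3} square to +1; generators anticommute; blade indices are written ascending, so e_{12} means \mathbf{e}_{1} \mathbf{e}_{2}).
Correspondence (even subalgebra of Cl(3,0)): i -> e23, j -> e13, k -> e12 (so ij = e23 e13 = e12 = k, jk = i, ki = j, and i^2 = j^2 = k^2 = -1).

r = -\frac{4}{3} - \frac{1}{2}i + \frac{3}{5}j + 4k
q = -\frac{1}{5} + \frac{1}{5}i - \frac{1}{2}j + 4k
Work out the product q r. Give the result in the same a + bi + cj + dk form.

In blades: q = -\frac{1}{5} + 4 e_{12} - \frac{1}{2} e_{13} + \frac{1}{5} e_{23}, r = -\frac{4}{3} + 4 e_{12} + \frac{3}{5} e_{13} - \frac{1}{2} e_{23}.
Distribute q over r term by term (generator squares from the signature, products reordered to ascending indices): (-\frac{1}{5})*r = \frac{4}{15} - \frac{4}{5} e_{12} - \frac{3}{25} e_{13} + \frac{1}{10} e_{23}; (4 e_{12})*r = -16 - \frac{16}{3} e_{12} - 2 e_{13} - \frac{12}{5} e_{23}; (-\frac{1}{2} e_{13})*r = \frac{3}{10} - \frac{1}{4} e_{12} + \frac{2}{3} e_{13} - 2 e_{23}; (\frac{1}{5} e_{23})*r = \frac{1}{10} + \frac{3}{25} e_{12} - \frac{4}{5} e_{13} - \frac{4}{15} e_{23}.
Sum: -\frac{46}{3} - \frac{1879}{300} e_{12} - \frac{169}{75} e_{13} - \frac{137}{30} e_{23}; translating back through the correspondence:
Answer: -\frac{46}{3} - \frac{137}{30}i - \frac{169}{75}j - \frac{1879}{300}k


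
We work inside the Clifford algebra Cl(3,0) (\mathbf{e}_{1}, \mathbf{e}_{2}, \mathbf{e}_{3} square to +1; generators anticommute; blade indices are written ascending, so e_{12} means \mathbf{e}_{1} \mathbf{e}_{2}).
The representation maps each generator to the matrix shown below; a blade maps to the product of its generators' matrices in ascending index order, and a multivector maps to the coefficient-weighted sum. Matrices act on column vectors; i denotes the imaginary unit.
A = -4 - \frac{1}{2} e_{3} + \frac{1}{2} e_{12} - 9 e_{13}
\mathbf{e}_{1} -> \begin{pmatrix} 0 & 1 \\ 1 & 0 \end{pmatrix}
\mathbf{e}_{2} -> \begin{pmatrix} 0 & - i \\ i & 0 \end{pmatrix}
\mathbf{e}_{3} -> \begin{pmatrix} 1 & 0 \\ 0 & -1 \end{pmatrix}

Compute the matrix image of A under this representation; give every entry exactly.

Bivector images (products of the table entries): rho(e_{12}) = rho(\mathbf{e}_{1})rho(\mathbf{e}_{2}) = \begin{pmatrix} i & 0 \\ 0 & - i \end{pmatrix}; rho(e_{13}) = rho(\mathbf{e}_{1})rho(\mathbf{e}_{3}) = \begin{pmatrix} 0 & -1 \\ 1 & 0 \end{pmatrix}.
M = (-4)*1 + (-\frac{1}{2})*rho(e_{3}) + (\frac{1}{2})*rho(e_{12}) + (-9)*rho(e_{13}), summed entrywise (1 is the identity matrix):
Answer: \begin{pmatrix} - \frac{9}{2} + \frac{i}{2} & 9 \\ -9 & - \frac{7}{2} - \frac{i}{2} \end{pmatrix}


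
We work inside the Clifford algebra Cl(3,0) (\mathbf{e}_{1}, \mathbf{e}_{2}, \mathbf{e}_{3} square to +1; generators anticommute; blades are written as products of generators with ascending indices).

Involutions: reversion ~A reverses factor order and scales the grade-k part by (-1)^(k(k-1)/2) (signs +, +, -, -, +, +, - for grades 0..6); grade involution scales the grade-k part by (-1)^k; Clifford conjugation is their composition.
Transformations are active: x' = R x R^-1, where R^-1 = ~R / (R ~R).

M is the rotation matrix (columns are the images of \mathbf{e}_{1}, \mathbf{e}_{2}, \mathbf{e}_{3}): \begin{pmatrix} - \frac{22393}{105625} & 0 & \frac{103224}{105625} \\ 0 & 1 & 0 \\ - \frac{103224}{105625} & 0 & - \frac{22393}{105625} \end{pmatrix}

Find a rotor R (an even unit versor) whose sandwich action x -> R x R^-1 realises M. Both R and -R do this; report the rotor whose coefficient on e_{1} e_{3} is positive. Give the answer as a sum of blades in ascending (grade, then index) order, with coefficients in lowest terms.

Method: write R = a + b12*e_{1} e_{2} + b13*e_{1} e_{3} + b23*e_{2} e_{3} with a^2 + b12^2 + b13^2 + b23^2 = 1 (so R^-1 = ~R). Expanding the columns R e_j ~R gives tr M = 4a^2 - 1 and, from the antisymmetric part, M21 - M12 = -4a*b12, M13 - M31 = 4a*b13, M32 - M23 = -4a*b23.
Here tr M = \frac{60839}{105625}, so a^2 = (1 + tr M)/4 = \frac{41616}{105625} and a = ±\frac{204}{325}. Taking a = \frac{204}{325}: M21 - M12 = 0, M13 - M31 = \frac{206448}{105625}, M32 - M23 = 0, giving b12 = 0, b13 = \frac{253}{325}, b23 = 0, i.e. R = \frac{204}{325} + \frac{253}{325} e_{1} e_{3}.
Its e_{1} e_{3} coefficient is already positive.
Answer: \frac{204}{325} + \frac{253}{325} e_{1} e_{3}. Sheet selection: the two-to-one cover makes ±R indistinguishable at the matrix level (trace \frac{60839}{105625}), so uniqueness comes from the required sign on e_{1} e_{3}.


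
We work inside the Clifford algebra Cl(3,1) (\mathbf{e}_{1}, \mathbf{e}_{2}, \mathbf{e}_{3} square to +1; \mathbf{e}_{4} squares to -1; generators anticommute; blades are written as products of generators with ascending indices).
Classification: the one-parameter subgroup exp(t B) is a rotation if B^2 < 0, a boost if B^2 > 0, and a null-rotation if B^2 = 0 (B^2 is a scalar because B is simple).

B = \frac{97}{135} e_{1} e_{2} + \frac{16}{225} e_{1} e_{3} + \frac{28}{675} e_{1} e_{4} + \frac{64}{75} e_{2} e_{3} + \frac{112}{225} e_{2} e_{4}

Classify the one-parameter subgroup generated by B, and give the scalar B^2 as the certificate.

B^2 term by term: the squares give (\frac{97}{135})^2*(e_{1} e_{2})^2 + (\frac{16}{225})^2*(e_{1} e_{3})^2 + (\frac{28}{675})^2*(e_{1} e_{4})^2 + (\frac{64}{75})^2*(e_{2} e_{3})^2 + (\frac{112}{225})^2*(e_{2} e_{4})^2 = \frac{9409}{18225}*(-1) + \frac{256}{50625}*(-1) + \frac{784}{455625}*(+1) + \frac{4096}{5625}*(-1) + \frac{12544}{50625}*(+1) = -1 (each basis 2-blade squares to minus the product of its generators' squares); cross terms between blades sharing an index anticommute and cancel; the commuting (index-disjoint) pairs give grade-4 terms 2*c*c'*(blade product), which cancel blade by blade — e_{1} e_{2} e_{3} e_{4}: -\frac{3584}{50625} + \frac{3584}{50625} = 0 — confirming B is simple. So B^2 = -1.
Answer: rotation, certificate B^2 = -1. Because -1 is invariant under every versor sandwich, the classification follows from its sign alone.


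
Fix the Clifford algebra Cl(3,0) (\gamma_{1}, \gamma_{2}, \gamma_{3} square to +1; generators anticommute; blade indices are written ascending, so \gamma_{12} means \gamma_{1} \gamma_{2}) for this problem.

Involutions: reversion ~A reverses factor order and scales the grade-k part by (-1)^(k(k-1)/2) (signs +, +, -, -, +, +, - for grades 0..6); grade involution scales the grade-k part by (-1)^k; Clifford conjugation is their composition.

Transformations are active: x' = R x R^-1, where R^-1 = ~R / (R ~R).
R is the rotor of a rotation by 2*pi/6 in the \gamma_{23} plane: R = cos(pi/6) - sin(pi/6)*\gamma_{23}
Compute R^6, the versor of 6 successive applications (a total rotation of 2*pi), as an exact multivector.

Because a rotor carries half the rotation angle, composing 6 copies of this \gamma_{23}-plane rotor multiplies the phase: 6*(pi/6) = \pi, hence R^6 = cos(\pi) - sin(\pi)*\gamma_{23}.
cos(\pi) = -1 and sin(\pi) = 0, so R^6 = -1. The total rotation 2*pi is 1 full turn, so every vector returns to itself, yet the rotor is -1, on the OTHER sheet of the double cover (an odd number of 2*pi turns).
Answer: -1


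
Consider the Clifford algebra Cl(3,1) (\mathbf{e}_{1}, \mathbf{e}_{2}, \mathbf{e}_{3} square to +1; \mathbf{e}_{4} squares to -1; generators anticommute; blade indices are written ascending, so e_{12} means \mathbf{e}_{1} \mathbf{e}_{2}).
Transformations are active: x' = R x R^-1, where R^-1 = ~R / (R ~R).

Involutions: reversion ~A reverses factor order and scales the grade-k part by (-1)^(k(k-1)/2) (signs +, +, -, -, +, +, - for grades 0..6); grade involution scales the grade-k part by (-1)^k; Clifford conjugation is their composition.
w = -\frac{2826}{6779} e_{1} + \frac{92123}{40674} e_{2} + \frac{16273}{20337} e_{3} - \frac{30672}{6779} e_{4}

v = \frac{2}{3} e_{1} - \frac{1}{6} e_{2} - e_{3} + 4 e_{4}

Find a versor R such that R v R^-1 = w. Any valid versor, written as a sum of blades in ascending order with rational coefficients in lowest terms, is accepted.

Here q(v) = q(w) = -\frac{523}{36}; the classical choice R = v + w = \frac{5080}{20337} e_{1} + \frac{14224}{6779} e_{2} - \frac{4064}{20337} e_{3} - \frac{3556}{6779} e_{4} then realises v -> w under the sandwich.
Answer: \frac{5080}{20337} e_{1} + \frac{14224}{6779} e_{2} - \frac{4064}{20337} e_{3} - \frac{3556}{6779} e_{4}


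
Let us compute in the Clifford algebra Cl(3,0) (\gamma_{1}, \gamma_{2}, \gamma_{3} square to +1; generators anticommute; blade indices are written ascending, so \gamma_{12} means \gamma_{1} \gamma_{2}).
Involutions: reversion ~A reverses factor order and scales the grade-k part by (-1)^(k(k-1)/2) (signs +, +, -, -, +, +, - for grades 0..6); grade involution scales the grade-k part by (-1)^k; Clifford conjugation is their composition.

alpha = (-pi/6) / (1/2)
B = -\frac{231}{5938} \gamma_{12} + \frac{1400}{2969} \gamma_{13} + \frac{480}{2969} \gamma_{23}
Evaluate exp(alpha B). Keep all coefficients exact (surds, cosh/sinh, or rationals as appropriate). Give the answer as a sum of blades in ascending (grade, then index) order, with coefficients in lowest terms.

B^2 term by term: the squares give (-\frac{231}{5938})^2*(\gamma_{12})^2 + (\frac{1400}{2969})^2*(\gamma_{13})^2 + (\frac{480}{2969})^2*(\gamma_{23})^2 = \frac{53361}{35259844}*(-1) + \frac{1960000}{8814961}*(-1) + \frac{230400}{8814961}*(-1) = -\frac{1}{4} (each basis 2-blade squares to minus the product of its generators' squares); cross terms between blades sharing an index anticommute and cancel. So B^2 = -\frac{1}{4}.
B^2 = -\frac{1}{4} — a negative square means the series sums to a rotation: l = \frac{1}{2}, alpha*l = - \frac{\pi}{6}, so exp(alpha B) = cos(- \frac{\pi}{6}) + (sin(- \frac{\pi}{6})/(\frac{1}{2}))*B = \frac{\sqrt{3}}{2} + (-1)*B.
Answer: \frac{\sqrt{3}}{2} + \frac{231}{5938} \gamma_{12} - \frac{1400}{2969} \gamma_{13} - \frac{480}{2969} \gamma_{23}


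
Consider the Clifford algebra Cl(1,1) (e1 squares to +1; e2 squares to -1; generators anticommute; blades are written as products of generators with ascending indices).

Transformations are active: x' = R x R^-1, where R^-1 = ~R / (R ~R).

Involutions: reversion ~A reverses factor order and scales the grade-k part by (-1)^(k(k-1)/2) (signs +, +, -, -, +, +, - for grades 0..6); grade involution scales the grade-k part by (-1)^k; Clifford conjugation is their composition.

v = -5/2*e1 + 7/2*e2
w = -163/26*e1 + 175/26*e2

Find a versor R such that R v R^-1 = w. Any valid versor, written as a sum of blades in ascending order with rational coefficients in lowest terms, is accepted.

R = v + w = -114/13*e1 + 133/13*e2 works: the equal norms (-6) guarantee its sandwich swaps v into w.
Answer: -114/13*e1 + 133/13*e2


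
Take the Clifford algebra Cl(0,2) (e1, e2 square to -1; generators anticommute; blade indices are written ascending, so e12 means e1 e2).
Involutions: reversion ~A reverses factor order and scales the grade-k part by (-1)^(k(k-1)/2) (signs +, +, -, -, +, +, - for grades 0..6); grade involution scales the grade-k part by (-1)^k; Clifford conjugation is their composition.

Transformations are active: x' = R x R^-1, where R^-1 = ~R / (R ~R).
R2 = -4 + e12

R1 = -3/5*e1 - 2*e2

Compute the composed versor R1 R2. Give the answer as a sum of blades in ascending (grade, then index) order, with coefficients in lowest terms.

Distribute over the terms of R1 (each basis-blade product reordered to ascending indices, repeated generators contracted through their squares):
(-3/5*e1) R2 = 12/5*e1 + 3/5*e2
(-2*e2) R2 = -2*e1 + 8*e2
Summing the partial products and collecting blades:
Answer: 2/5*e1 + 43/5*e2


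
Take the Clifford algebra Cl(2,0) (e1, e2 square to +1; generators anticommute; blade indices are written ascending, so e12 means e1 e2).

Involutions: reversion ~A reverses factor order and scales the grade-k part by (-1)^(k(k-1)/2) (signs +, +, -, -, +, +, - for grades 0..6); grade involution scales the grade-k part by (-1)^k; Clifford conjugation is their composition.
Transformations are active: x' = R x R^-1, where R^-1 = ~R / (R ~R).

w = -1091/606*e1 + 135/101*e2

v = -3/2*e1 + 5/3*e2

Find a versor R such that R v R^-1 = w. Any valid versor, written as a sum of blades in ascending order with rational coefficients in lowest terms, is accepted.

A norm check does it: q(v) = q(w) = 181/36, hence R = v + w = -1000/303*e1 + 910/303*e2 realises the map — parallel part kept, (v - w)/2 negated, v carried to w.
Answer: -1000/303*e1 + 910/303*e2


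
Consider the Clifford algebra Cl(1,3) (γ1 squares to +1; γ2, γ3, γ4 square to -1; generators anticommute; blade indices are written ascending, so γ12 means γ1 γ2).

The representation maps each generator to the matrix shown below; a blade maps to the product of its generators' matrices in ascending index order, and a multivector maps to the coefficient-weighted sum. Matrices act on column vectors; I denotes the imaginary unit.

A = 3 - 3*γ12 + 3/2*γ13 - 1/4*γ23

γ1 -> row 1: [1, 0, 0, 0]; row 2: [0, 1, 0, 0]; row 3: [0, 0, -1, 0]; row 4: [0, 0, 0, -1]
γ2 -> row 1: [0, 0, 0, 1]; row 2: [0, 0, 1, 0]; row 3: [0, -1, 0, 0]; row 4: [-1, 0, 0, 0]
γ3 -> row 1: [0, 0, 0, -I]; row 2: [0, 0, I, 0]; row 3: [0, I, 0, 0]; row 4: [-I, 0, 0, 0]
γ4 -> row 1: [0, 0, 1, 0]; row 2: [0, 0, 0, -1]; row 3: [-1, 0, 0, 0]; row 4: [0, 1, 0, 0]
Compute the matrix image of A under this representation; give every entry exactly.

Bivector images (products of the table entries): rho(γ12) = rho(γ1)rho(γ2) = row 1: [0, 0, 0, 1]; row 2: [0, 0, 1, 0]; row 3: [0, 1, 0, 0]; row 4: [1, 0, 0, 0]; rho(γ13) = rho(γ1)rho(γ3) = row 1: [0, 0, 0, -I]; row 2: [0, 0, I, 0]; row 3: [0, -I, 0, 0]; row 4: [I, 0, 0, 0]; rho(γ23) = rho(γ2)rho(γ3) = row 1: [-I, 0, 0, 0]; row 2: [0, I, 0, 0]; row 3: [0, 0, -I, 0]; row 4: [0, 0, 0, I].
M = (3)*1 + (-3)*rho(γ12) + (3/2)*rho(γ13) + (-1/4)*rho(γ23), summed entrywise (1 is the identity matrix):
Answer: row 1: [3 + I/4, 0, 0, -3 - 3*I/2]; row 2: [0, 3 - I/4, -3 + 3*I/2, 0]; row 3: [0, -3 - 3*I/2, 3 + I/4, 0]; row 4: [-3 + 3*I/2, 0, 0, 3 - I/4]
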